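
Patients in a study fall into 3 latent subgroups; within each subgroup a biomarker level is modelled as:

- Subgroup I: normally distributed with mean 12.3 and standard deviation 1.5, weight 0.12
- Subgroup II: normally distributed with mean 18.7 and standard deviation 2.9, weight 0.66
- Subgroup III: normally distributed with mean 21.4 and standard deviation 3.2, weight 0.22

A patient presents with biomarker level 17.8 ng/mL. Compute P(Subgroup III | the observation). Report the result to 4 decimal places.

P(component k | x) = π_k·f_k(x) / marginal(x), where marginal(x) = Σ_j π_j·f_j(x).
Component likelihoods at x = 17.8 ng/mL:
  p_I = 0.00032018
  p_II = 0.131099
  p_III = 0.0662115
Multiply by the mixture weights:
  π_I·p_I = 0.12 × 0.00032018 = 3.84217e-05
  π_II·p_II = 0.66 × 0.131099 = 0.086525
  π_III·p_III = 0.22 × 0.0662115 = 0.0145665
Marginal: 3.84217e-05 + 0.086525 + 0.0145665 = 0.10113
Responsibility of Subgroup III: 0.0145665 / 0.10113 ≈ 0.1440

0.1440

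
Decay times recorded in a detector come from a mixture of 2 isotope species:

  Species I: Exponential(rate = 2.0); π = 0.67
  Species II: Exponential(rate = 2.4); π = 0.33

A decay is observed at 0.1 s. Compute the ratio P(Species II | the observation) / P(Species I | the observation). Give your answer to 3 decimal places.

Posterior odds = (π_i f_i(x)) / (π_j f_j(x)); the normalising sum cancels.
Exponential densities:
  L_I = 1.63746
  L_II = 1.88791
Posterior odds = (π_II·L_II) / (π_I·L_I) = (0.33·1.88791) / (0.67·1.63746) = 0.623009 / 1.0971 ≈ 0.568

0.568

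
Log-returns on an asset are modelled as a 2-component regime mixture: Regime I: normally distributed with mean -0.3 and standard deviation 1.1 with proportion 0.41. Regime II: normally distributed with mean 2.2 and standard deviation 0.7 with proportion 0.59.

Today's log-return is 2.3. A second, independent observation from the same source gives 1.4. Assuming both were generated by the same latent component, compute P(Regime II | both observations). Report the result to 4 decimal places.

0.9900

The responsibility of component k is w_k f_k(x) divided by Σ_j w_j f_j(x).
Since both observations come from the same component, the likelihood for component k is f_k(x₁)·f_k(x₂).
  p_I = [(1/(1.1·√(2π)))·exp(−(2.3−-0.3)²/(2·1.1²)) = 0.362675·exp(-2.79339) = 0.0222006] × [0.109869] = 0.00243916
  p_II = [(1/(0.7·√(2π)))·exp(−(2.3−2.2)²/(2·0.7²)) = 0.569918·exp(-0.01020) = 0.564132] × [0.296614] = 0.167329
Weight by the priors:
  w_I·p_I = 0.41 × 0.00243916 = 0.00100006
  w_II·p_II = 0.59 × 0.167329 = 0.0987242
Evidence: 0.00100006 + 0.0987242 = 0.0997243
P(Regime II | x) = 0.0987242 / 0.0997243 ≈ 0.9900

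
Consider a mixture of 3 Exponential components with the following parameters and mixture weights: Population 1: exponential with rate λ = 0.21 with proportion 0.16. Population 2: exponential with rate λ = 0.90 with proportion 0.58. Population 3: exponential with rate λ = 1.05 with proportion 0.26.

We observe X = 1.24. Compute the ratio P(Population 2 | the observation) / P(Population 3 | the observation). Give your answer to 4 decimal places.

Posterior odds = (π_i f_i(x)) / (π_j f_j(x)); the normalising sum cancels.
Exponential densities:
  f_1 = 0.21·e^(−0.21·1.24) = 0.21·e^(−0.2604) = 0.161856
  f_2 = 0.90·e^(−0.90·1.24) = 0.90·e^(−1.1160) = 0.294829
  f_3 = 1.05·e^(−1.05·1.24) = 1.05·e^(−1.3020) = 0.285587
Posterior odds = (π_2·f_2) / (π_3·f_3) = (0.58·0.294829) / (0.26·0.285587) = 0.171001 / 0.0742525 ≈ 2.3030

2.3030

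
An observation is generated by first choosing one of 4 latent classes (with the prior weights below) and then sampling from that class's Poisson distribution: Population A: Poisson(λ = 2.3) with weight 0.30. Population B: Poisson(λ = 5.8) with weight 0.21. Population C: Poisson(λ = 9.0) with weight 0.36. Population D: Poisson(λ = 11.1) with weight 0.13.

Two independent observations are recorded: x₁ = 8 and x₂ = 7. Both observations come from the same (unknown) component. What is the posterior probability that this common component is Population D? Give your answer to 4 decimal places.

0.0782

Posterior ∝ prior × likelihood, so P(k | x) ∝ π_k f_k(x); normalise over all components.
Since both observations come from the same component, the likelihood for component k is f_k(x₁)·f_k(x₂).
  p_A = [e^(−2.3)·2.3^8/8! = 0.00194726] × [0.00677309] = 1.3189e-05
  p_B = [e^(−5.8)·5.8^8/8! = 0.0961602] × [0.132635] = 0.0127542
  p_C = [e^(−9.0)·9.0^8/8! = 0.131756] × [0.117116] = 0.0154307
  p_D = [e^(−11.1)·11.1^8/8! = 0.0863763] × [0.0622532] = 0.0053772
Multiply by the mixture weights:
  π_A·p_A = 0.30 × 1.3189e-05 = 3.9567e-06
  π_B·p_B = 0.21 × 0.0127542 = 0.00267838
  π_C·p_C = 0.36 × 0.0154307 = 0.00555506
  π_D·p_D = 0.13 × 0.0053772 = 0.000699036
Evidence: 3.9567e-06 + 0.00267838 + 0.00555506 + 0.000699036 = 0.00893643
Responsibility of Population D: 0.000699036 / 0.00893643 ≈ 0.0782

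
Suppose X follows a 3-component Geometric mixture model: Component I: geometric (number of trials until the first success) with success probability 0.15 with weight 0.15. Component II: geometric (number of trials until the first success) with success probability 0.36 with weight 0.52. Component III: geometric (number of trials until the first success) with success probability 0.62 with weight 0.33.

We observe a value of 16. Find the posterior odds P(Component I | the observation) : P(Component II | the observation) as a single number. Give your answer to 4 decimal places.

Only the two components matter; the odds are (P(Z=i) f_i(x)) / (P(Z=j) f_j(x)).
Evaluate each component's likelihood at the observed value:
  p_I = 0.0131031
  p_II = 0.000445658
  p_III = 3.08422e-07
Posterior odds = (P(Z=I)·p_I) / (P(Z=II)·p_II) = (0.15·0.0131031) / (0.52·0.000445658) = 0.00196547 / 0.000231742 ≈ 8.4813

8.4813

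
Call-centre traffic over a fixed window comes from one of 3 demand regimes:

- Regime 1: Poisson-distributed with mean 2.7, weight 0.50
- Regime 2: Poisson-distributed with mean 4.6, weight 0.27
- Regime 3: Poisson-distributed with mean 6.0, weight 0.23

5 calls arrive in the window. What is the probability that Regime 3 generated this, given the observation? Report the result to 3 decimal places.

P(component k | x) = π_k·f_k(x) / marginal(x), where marginal(x) = Σ_j π_j·f_j(x).
Evaluate each component's likelihood at the observed value:
  L_1 = 0.0803605
  L_2 = 0.172526
  L_3 = 0.160623
Weight by the priors:
  π_1·L_1 = 0.50 × 0.0803605 = 0.0401802
  π_2·L_2 = 0.27 × 0.172526 = 0.0465819
  π_3·L_3 = 0.23 × 0.160623 = 0.0369433
Sum: 0.0401802 + 0.0465819 + 0.0369433 = 0.123705
So the posterior for Regime 3 is 0.0369433 / 0.123705 ≈ 0.299.

0.299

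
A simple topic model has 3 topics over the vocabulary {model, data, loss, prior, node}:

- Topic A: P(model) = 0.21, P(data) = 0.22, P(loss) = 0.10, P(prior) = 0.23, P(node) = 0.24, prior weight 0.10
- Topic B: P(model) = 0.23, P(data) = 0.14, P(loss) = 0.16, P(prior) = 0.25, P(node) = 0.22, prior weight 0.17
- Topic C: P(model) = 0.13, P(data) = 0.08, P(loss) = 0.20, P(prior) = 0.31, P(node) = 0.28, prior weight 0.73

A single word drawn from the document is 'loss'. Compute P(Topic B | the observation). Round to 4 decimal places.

Posterior ∝ prior × likelihood, so P(k | x) ∝ π_k f_k(x); normalise over all components.
Component likelihoods at x = 'loss':
  p_A = P(loss | comp) = 0.10
  p_B = P(loss | comp) = 0.16
  p_C = P(loss | comp) = 0.20
Multiply by the mixture weights:
  π_A·p_A = 0.10 × 0.1 = 0.01
  π_B·p_B = 0.17 × 0.16 = 0.0272
  π_C·p_C = 0.73 × 0.2 = 0.146
Evidence: 0.01 + 0.0272 + 0.146 = 0.1832
P(Topic B | 'loss') = 0.0272 / 0.1832 ≈ 0.1485

0.1485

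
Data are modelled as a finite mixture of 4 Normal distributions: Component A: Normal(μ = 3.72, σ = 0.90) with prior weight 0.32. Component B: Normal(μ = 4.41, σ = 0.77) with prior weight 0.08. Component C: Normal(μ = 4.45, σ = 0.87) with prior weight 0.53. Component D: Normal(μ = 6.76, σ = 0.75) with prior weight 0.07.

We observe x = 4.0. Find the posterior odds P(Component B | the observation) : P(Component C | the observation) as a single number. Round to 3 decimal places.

0.169

Only the two components matter; the odds are (w_i f_i(x)) / (w_j f_j(x)).
Normal densities:
  L_A = (1/(0.90·√(2π)))·exp(−(4.0−3.72)²/(2·0.90²)) = 0.443269·exp(-0.04840) = 0.422328
  L_B = (1/(0.77·√(2π)))·exp(−(4.0−4.41)²/(2·0.77²)) = 0.518107·exp(-0.14176) = 0.449628
  L_C = (1/(0.87·√(2π)))·exp(−(4.0−4.45)²/(2·0.87²)) = 0.458554·exp(-0.13377) = 0.40114
  L_D = (1/(0.75·√(2π)))·exp(−(4.0−6.76)²/(2·0.75²)) = 0.531923·exp(-6.77120) = 0.000609753
Odds = (0.08/0.53) × (0.449628/0.40114) = 0.150943 × 1.12088 ≈ 0.169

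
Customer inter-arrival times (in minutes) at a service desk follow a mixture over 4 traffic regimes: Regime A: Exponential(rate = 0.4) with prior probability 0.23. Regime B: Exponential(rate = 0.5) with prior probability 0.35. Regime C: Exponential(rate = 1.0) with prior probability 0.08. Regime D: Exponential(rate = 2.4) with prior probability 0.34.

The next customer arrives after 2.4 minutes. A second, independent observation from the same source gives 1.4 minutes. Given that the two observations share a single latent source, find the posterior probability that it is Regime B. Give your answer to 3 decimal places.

0.566

By Bayes' theorem, P(k | x) = P(Z=k) f_k(x) / Σ_j P(Z=j) f_j(x).
Since both observations come from the same component, the likelihood for component k is f_k(x₁)·f_k(x₂).
  f_A = [0.4·e^(−0.4·2.4) = 0.4·e^(−0.9600) = 0.153157] × [0.228484] = 0.0349939
  f_B = [0.5·e^(−0.5·2.4) = 0.5·e^(−1.2000) = 0.150597] × [0.248293] = 0.0373922
  f_C = [1.0·e^(−1.0·2.4) = 1.0·e^(−2.4000) = 0.090718] × [0.246597] = 0.0223708
  f_D = [2.4·e^(−2.4·2.4) = 2.4·e^(−5.7600) = 0.00756267] × [0.0833646] = 0.000630459
Unnormalised posteriors:
  P(Z=A)·f_A = 0.23 × 0.0349939 = 0.0080486
  P(Z=B)·f_B = 0.35 × 0.0373922 = 0.0130873
  P(Z=C)·f_C = 0.08 × 0.0223708 = 0.00178966
  P(Z=D)·f_D = 0.34 × 0.000630459 = 0.000214356
Marginal: 0.0080486 + 0.0130873 + 0.00178966 + 0.000214356 = 0.0231399
P(Regime B | x₁,x₂) ≈ 0.566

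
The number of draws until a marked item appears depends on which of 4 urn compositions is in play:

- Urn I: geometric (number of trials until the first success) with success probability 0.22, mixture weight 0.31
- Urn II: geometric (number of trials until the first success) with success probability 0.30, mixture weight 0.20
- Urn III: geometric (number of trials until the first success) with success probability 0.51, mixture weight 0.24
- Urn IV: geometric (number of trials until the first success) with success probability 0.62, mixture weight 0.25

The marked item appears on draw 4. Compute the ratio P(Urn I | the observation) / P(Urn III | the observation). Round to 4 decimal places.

2.2475

The posterior odds equal the prior odds times the likelihood ratio: (P(Z=i)/P(Z=j))·(f_i(x)/f_j(x)).
Geometric probabilities:
  L_I = 0.104401
  L_II = 0.1029
  L_III = 0.060001
  L_IV = 0.0340206
Posterior odds = (P(Z=I)·L_I) / (P(Z=III)·L_III) = (0.31·0.104401) / (0.24·0.060001) = 0.0323644 / 0.0144002 ≈ 2.2475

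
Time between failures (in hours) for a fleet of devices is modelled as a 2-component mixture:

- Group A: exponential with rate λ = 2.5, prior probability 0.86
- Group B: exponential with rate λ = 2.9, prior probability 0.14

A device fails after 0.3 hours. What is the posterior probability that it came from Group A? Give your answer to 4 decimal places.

The responsibility of component k is π_k f_k(x) divided by Σ_j π_j f_j(x).
Exponential densities:
  L_A = 1.18092
  L_B = 1.21496
Unnormalised posteriors:
  π_A·L_A = 0.86 × 1.18092 = 1.01559
  π_B·L_B = 0.14 × 1.21496 = 0.170094
Denominator: 1.01559 + 0.170094 = 1.18568
P(Group A | x) ≈ 0.8565

0.8565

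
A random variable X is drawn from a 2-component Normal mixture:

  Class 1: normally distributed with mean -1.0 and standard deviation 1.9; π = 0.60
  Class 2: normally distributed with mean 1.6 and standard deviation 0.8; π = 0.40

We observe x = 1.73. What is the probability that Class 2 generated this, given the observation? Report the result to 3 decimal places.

The responsibility of component k is π_k f_k(x) divided by Σ_j π_j f_j(x).
Normal densities:
  p_1 = (1/(1.9·√(2π)))·exp(−(1.73−-1.0)²/(2·1.9²)) = 0.209970·exp(-1.03226) = 0.0747916
  p_2 = (1/(0.8·√(2π)))·exp(−(1.73−1.6)²/(2·0.8²)) = 0.498678·exp(-0.01320) = 0.492137
Prior × likelihood for each component:
  π_1·p_1 = 0.60 × 0.0747916 = 0.0448749
  π_2·p_2 = 0.40 × 0.492137 = 0.196855
Marginal: 0.0448749 + 0.196855 = 0.24173
So the posterior for Class 2 is 0.196855 / 0.24173 ≈ 0.814.

0.814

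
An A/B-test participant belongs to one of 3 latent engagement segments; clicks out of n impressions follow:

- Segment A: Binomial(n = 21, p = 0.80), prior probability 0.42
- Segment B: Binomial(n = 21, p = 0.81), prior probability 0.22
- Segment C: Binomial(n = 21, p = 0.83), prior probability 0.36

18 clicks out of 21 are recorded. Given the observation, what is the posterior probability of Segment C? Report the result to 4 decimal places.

Posterior ∝ prior × likelihood, so P(k | x) ∝ P(Z=k) f_k(x); normalise over all components.
Component likelihoods at x = 18 clicks out of 21:
  L_A = 0.191673
  L_B = 0.205515
  L_C = 0.228352
Prior × likelihood for each component:
  P(Z=A)·L_A = 0.42 × 0.191673 = 0.0805027
  P(Z=B)·L_B = 0.22 × 0.205515 = 0.0452132
  P(Z=C)·L_C = 0.36 × 0.228352 = 0.0822066
Sum: 0.0805027 + 0.0452132 + 0.0822066 = 0.207923
P(Segment C | the observation) = 0.0822066 / 0.207923 ≈ 0.3954

0.3954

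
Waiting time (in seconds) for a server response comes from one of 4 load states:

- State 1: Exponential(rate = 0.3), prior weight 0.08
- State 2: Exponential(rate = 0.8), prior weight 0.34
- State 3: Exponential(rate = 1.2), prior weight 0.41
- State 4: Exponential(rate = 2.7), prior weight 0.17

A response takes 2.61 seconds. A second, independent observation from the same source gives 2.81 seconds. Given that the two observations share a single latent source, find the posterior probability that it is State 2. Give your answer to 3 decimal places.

0.553

Posterior ∝ prior × likelihood, so P(k | x) ∝ w_k f_k(x); normalise over all components.
Since both observations come from the same component, the likelihood for component k is f_k(x₁)·f_k(x₂).
  L_1 = [0.3·e^(−0.3·2.61) = 0.3·e^(−0.7830) = 0.13711] × [0.129125] = 0.0177043
  L_2 = [0.8·e^(−0.8·2.61) = 0.8·e^(−2.0880) = 0.0991478] × [0.0844882] = 0.00837682
  L_3 = [1.2·e^(−1.2·2.61) = 1.2·e^(−3.1320) = 0.0523565] × [0.0411851] = 0.00215631
  L_4 = [2.7·e^(−2.7·2.61) = 2.7·e^(−7.0470) = 0.00234904] × [0.0013689] = 3.2156e-06
Multiply by the mixture weights:
  w_1·L_1 = 0.08 × 0.0177043 = 0.00141635
  w_2·L_2 = 0.34 × 0.00837682 = 0.00284812
  w_3·L_3 = 0.41 × 0.00215631 = 0.000884087
  w_4·L_4 = 0.17 × 3.2156e-06 = 5.46652e-07
Sum: 0.00141635 + 0.00284812 + 0.000884087 + 5.46652e-07 = 0.0051491
P(State 2 | x₁,x₂) ≈ 0.553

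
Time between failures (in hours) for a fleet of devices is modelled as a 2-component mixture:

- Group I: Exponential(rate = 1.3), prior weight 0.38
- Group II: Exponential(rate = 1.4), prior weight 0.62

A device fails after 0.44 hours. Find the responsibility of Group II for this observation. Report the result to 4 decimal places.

Apply Bayes' rule: the posterior for each component is proportional to its prior times its likelihood at x.
Exponential densities:
  f_I = 0.733714
  f_II = 0.756141
Multiply by the mixture weights:
  π_I·f_I = 0.38 × 0.733714 = 0.278811
  π_II·f_II = 0.62 × 0.756141 = 0.468807
Denominator: 0.278811 + 0.468807 = 0.747619
So the posterior for Group II is 0.468807 / 0.747619 ≈ 0.6271.

0.6271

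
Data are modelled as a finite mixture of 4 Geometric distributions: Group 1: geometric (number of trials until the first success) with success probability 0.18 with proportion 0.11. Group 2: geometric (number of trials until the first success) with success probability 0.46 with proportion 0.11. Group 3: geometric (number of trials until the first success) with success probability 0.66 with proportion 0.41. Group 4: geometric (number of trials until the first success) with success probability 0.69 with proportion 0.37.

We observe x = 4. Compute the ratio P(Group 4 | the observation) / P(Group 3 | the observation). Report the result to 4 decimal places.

Only the two components matter; the odds are (w_i f_i(x)) / (w_j f_j(x)).
Evaluate each component's likelihood at the observed value:
  f_1 = 0.18·(1−0.18)^3 = 0.18·0.551368 = 0.0992462
  f_2 = 0.46·(1−0.46)^3 = 0.46·0.157464 = 0.0724334
  f_3 = 0.66·(1−0.66)^3 = 0.66·0.039304 = 0.0259406
  f_4 = 0.69·(1−0.69)^3 = 0.69·0.029791 = 0.0205558
0.00760564 / 0.0106357 ≈ 0.7151

0.7151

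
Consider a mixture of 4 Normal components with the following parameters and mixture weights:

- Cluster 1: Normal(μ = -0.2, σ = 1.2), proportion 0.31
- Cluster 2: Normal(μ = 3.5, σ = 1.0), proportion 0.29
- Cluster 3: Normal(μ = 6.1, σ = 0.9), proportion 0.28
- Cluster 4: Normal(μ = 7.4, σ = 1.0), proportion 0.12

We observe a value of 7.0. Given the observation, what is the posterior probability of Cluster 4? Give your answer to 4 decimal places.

P(component k | x) = π_k·f_k(x) / marginal(x), where marginal(x) = Σ_j π_j·f_j(x).
Evaluate each component's likelihood at the observed value:
  p_1 = 5.06324e-09
  p_2 = 0.000872683
  p_3 = 0.268856
  p_4 = 0.36827
Multiply by the mixture weights:
  π_1·p_1 = 0.31 × 5.06324e-09 = 1.5696e-09
  π_2·p_2 = 0.29 × 0.000872683 = 0.000253078
  π_3·p_3 = 0.28 × 0.268856 = 0.0752798
  π_4·p_4 = 0.12 × 0.36827 = 0.0441924
Sum: 1.5696e-09 + 0.000253078 + 0.0752798 + 0.0441924 = 0.119725
P(Cluster 4 | the observation) = 0.0441924 / 0.119725 ≈ 0.3691

0.3691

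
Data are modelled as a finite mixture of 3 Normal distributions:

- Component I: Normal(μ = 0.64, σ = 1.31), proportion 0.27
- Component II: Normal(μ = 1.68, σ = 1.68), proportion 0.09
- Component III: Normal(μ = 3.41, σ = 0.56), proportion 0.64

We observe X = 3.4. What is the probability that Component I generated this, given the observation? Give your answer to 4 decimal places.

0.0187

By Bayes' theorem, P(k | x) = P(Z=k) f_k(x) / Σ_j P(Z=j) f_j(x).
Normal densities:
  f_I = (1/(1.31·√(2π)))·exp(−(3.4−0.64)²/(2·1.31²)) = 0.304536·exp(-2.21945) = 0.0330936
  f_II = (1/(1.68·√(2π)))·exp(−(3.4−1.68)²/(2·1.68²)) = 0.237466·exp(-0.52409) = 0.140602
  f_III = (1/(0.56·√(2π)))·exp(−(3.4−3.41)²/(2·0.56²)) = 0.712397·exp(-0.00016) = 0.712283
Prior × likelihood for each component:
  P(Z=I)·f_I = 0.27 × 0.0330936 = 0.00893526
  P(Z=II)·f_II = 0.09 × 0.140602 = 0.0126541
  P(Z=III)·f_III = 0.64 × 0.712283 = 0.455861
Marginal: 0.00893526 + 0.0126541 + 0.455861 = 0.477451
P(Component I | 3.4) = 0.00893526 / 0.477451 ≈ 0.0187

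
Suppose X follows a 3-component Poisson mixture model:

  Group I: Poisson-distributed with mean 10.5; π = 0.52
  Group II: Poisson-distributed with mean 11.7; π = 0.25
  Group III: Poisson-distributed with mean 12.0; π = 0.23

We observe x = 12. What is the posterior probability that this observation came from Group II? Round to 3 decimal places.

0.263

The responsibility of component k is w_k f_k(x) divided by Σ_j w_j f_j(x).
Component likelihoods at x = 12:
  L_I = e^(−10.5)·10.5^12/12! = 0.103239
  L_II = e^(−11.7)·11.7^12/12! = 0.113933
  L_III = e^(−12.0)·12.0^12/12! = 0.114368
Unnormalised posteriors:
  w_I·L_I = 0.52 × 0.103239 = 0.0536841
  w_II·L_II = 0.25 × 0.113933 = 0.0284831
  w_III·L_III = 0.23 × 0.114368 = 0.0263046
Marginal: 0.0536841 + 0.0284831 + 0.0263046 = 0.108472
So the posterior for Group II is 0.0284831 / 0.108472 ≈ 0.263.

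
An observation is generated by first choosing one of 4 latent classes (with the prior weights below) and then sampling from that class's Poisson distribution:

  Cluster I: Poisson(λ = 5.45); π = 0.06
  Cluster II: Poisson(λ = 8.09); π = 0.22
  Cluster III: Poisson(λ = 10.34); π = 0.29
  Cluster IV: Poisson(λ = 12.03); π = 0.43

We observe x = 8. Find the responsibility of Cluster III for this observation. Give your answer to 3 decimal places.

0.323

Apply Bayes' rule: the posterior for each component is proportional to its prior times its likelihood at x.
Poisson probabilities:
  f_I = e^(−5.45)·5.45^8/8! = 0.0829367
  f_II = e^(−8.09)·8.09^8/8! = 0.139516
  f_III = e^(−10.34)·10.34^8/8! = 0.104722
  f_IV = e^(−12.03)·12.03^8/8! = 0.0648697
Unnormalised posteriors:
  π_I·f_I = 0.06 × 0.0829367 = 0.0049762
  π_II·f_II = 0.22 × 0.139516 = 0.0306936
  π_III·f_III = 0.29 × 0.104722 = 0.0303694
  π_IV·f_IV = 0.43 × 0.0648697 = 0.027894
Denominator: 0.0049762 + 0.0306936 + 0.0303694 + 0.027894 = 0.0939332
Responsibility of Cluster III: 0.0303694 / 0.0939332 ≈ 0.323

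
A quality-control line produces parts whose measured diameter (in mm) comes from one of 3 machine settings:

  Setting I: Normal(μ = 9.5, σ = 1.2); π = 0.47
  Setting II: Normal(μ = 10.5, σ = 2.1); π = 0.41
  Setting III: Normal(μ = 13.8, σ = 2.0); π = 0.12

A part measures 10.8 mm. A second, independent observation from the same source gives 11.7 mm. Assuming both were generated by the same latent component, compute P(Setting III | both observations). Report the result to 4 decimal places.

The responsibility of component k is π_k f_k(x) divided by Σ_j π_j f_j(x).
Since both observations come from the same component, the likelihood for component k is f_k(x₁)·f_k(x₂).
  f_I = [(1/(1.2·√(2π)))·exp(−(10.8−9.5)²/(2·1.2²)) = 0.332452·exp(-0.58681) = 0.184877] × [0.061926] = 0.0114487
  f_II = [(1/(2.1·√(2π)))·exp(−(10.8−10.5)²/(2·2.1²)) = 0.189973·exp(-0.01020) = 0.188044] × [0.161356] = 0.030342
  f_III = [(1/(2.0·√(2π)))·exp(−(10.8−13.8)²/(2·2.0²)) = 0.199471·exp(-1.12500) = 0.0647588] × [0.114941] = 0.00744345
Multiply by the mixture weights:
  π_I·f_I = 0.47 × 0.0114487 = 0.00538088
  π_II·f_II = 0.41 × 0.030342 = 0.0124402
  π_III·f_III = 0.12 × 0.00744345 = 0.000893213
Normaliser: 0.00538088 + 0.0124402 + 0.000893213 = 0.0187143
P(Setting III | x₁, x₂) ≈ 0.0477

0.0477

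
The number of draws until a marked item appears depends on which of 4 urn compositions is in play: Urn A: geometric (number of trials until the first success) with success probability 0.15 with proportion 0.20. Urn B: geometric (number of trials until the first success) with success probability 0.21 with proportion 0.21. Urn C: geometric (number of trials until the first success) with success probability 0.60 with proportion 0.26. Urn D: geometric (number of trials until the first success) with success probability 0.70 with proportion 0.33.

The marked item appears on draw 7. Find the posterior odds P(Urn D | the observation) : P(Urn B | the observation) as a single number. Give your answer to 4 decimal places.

0.0157

Since P(k|x) ∝ π_k f_k(x), the posterior odds are π_i f_i(x) / (π_j f_j(x)).
Evaluate each component's likelihood at the observed value:
  p_A = 0.15·(1−0.15)^6 = 0.15·0.37715 = 0.0565724
  p_B = 0.21·(1−0.21)^6 = 0.21·0.243087 = 0.0510484
  p_C = 0.60·(1−0.60)^6 = 0.60·0.004096 = 0.0024576
  p_D = 0.70·(1−0.70)^6 = 0.70·0.000729 = 0.0005103
Odds = (0.33/0.21) × (0.0005103/0.0510484) = 1.57143 × 0.0099964 ≈ 0.0157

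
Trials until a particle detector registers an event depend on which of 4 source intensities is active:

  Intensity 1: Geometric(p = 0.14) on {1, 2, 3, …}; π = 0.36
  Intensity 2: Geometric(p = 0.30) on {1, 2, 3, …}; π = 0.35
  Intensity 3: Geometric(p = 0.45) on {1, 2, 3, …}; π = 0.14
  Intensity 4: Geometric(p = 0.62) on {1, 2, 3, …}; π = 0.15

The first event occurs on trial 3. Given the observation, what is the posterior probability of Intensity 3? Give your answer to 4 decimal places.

0.1572

By Bayes' theorem, P(k | x) = P(Z=k) f_k(x) / Σ_j P(Z=j) f_j(x).
Geometric probabilities:
  L_1 = 0.14·(1−0.14)^2 = 0.14·0.7396 = 0.103544
  L_2 = 0.30·(1−0.30)^2 = 0.30·0.49 = 0.147
  L_3 = 0.45·(1−0.45)^2 = 0.45·0.3025 = 0.136125
  L_4 = 0.62·(1−0.62)^2 = 0.62·0.1444 = 0.089528
Unnormalised posteriors:
  P(Z=1)·L_1 = 0.36 × 0.103544 = 0.0372758
  P(Z=2)·L_2 = 0.35 × 0.147 = 0.05145
  P(Z=3)·L_3 = 0.14 × 0.136125 = 0.0190575
  P(Z=4)·L_4 = 0.15 × 0.089528 = 0.0134292
Denominator: 0.0372758 + 0.05145 + 0.0190575 + 0.0134292 = 0.121213
P(Intensity 3 | 3) ≈ 0.1572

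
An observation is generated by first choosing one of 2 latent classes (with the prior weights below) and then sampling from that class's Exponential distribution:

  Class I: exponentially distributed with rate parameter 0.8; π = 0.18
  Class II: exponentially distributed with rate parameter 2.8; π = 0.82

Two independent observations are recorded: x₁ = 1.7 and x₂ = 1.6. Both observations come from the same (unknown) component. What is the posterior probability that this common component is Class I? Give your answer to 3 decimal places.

0.929

By Bayes' theorem, P(k | x) = π_k f_k(x) / Σ_j π_j f_j(x).
Since both observations come from the same component, the likelihood for component k is f_k(x₁)·f_k(x₂).
  f_I = [0.8·e^(−0.8·1.7) = 0.8·e^(−1.3600) = 0.205329] × [0.22243] = 0.0456712
  f_II = [2.8·e^(−2.8·1.7) = 2.8·e^(−4.7600) = 0.0239837] × [0.0317336] = 0.000761088
Prior × likelihood for each component:
  π_I·f_I = 0.18 × 0.0456712 = 0.00822082
  π_II·f_II = 0.82 × 0.000761088 = 0.000624092
Normaliser: 0.00822082 + 0.000624092 = 0.00884491
Responsibility of Class I: 0.00822082 / 0.00884491 ≈ 0.929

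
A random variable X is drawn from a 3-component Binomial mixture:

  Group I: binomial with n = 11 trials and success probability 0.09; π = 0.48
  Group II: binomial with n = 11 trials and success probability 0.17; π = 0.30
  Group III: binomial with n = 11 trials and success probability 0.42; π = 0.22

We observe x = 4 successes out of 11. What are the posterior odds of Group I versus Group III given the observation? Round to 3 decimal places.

The posterior odds equal the prior odds times the likelihood ratio: (π_i/π_j)·(f_i(x)/f_j(x)).
Evaluate each component's likelihood at the observed value:
  L_I = C(11,4)·0.09^4·0.91^7 = 330·6.561e-05·0.516761 = 0.0111885
  L_II = C(11,4)·0.17^4·0.83^7 = 330·0.00083521·0.271361 = 0.0747922
  L_III = C(11,4)·0.42^4·0.58^7 = 330·0.031117·0.0220798 = 0.226729
Posterior odds = (π_I·L_I) / (π_III·L_III) = (0.48·0.0111885) / (0.22·0.226729) = 0.0053705 / 0.0498804 ≈ 0.108

0.108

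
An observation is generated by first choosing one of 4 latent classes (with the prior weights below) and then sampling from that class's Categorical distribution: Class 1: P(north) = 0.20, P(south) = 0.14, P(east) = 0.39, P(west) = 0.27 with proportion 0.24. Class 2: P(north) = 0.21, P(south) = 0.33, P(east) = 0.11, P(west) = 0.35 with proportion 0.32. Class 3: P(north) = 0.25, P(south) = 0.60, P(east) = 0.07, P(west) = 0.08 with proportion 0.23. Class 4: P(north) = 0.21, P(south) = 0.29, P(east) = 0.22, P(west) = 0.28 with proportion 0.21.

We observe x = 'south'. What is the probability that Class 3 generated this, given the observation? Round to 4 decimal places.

By Bayes' theorem, P(k | x) = π_k f_k(x) / Σ_j π_j f_j(x).
Component likelihoods at x = 'south':
  f_1 = P(south | comp) = 0.14
  f_2 = P(south | comp) = 0.33
  f_3 = P(south | comp) = 0.60
  f_4 = P(south | comp) = 0.29
Unnormalised posteriors:
  π_1·f_1 = 0.24 × 0.14 = 0.0336
  π_2·f_2 = 0.32 × 0.33 = 0.1056
  π_3·f_3 = 0.23 × 0.6 = 0.138
  π_4·f_4 = 0.21 × 0.29 = 0.0609
Sum: 0.0336 + 0.1056 + 0.138 + 0.0609 = 0.3381
P(Class 3 | 'south') ≈ 0.4082

0.4082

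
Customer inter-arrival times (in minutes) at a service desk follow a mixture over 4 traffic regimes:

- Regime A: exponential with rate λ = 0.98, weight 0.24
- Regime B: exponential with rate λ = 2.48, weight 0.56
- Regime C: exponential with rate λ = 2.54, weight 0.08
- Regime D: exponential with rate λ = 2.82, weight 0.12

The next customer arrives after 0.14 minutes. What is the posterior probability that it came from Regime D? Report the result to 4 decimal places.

0.1465

Posterior ∝ prior × likelihood, so P(k | x) ∝ w_k f_k(x); normalise over all components.
Exponential densities:
  p_A = 0.85436
  p_B = 1.75253
  p_C = 1.77991
  p_D = 1.90016
Prior × likelihood for each component:
  w_A·p_A = 0.24 × 0.85436 = 0.205046
  w_B·p_B = 0.56 × 1.75253 = 0.981415
  w_C·p_C = 0.08 × 1.77991 = 0.142393
  w_D·p_D = 0.12 × 1.90016 = 0.228019
Marginal: 0.205046 + 0.981415 + 0.142393 + 0.228019 = 1.55687
Responsibility of Regime D: 0.228019 / 1.55687 ≈ 0.1465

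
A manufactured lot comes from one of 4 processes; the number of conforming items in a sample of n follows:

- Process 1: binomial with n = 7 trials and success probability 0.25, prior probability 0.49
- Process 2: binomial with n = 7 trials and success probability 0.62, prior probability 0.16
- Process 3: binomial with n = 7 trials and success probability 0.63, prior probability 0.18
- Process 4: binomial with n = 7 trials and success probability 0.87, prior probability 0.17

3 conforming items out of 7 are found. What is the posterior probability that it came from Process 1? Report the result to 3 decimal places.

By Bayes' theorem, P(k | x) = w_k f_k(x) / Σ_j w_j f_j(x).
Binomial probabilities:
  L_1 = C(7,3)·0.25^3·0.75^4 = 35·0.015625·0.316406 = 0.173035
  L_2 = C(7,3)·0.62^3·0.38^4 = 35·0.238328·0.0208514 = 0.173931
  L_3 = C(7,3)·0.63^3·0.37^4 = 35·0.250047·0.0187416 = 0.16402
  L_4 = C(7,3)·0.87^3·0.13^4 = 35·0.658503·0.00028561 = 0.00658263
Multiply by the mixture weights:
  w_1·L_1 = 0.49 × 0.173035 = 0.084787
  w_2·L_2 = 0.16 × 0.173931 = 0.027829
  w_3·L_3 = 0.18 × 0.16402 = 0.0295236
  w_4·L_4 = 0.17 × 0.00658263 = 0.00111905
Denominator: 0.084787 + 0.027829 + 0.0295236 + 0.00111905 = 0.143259
Responsibility of Process 1: 0.084787 / 0.143259 ≈ 0.592

0.592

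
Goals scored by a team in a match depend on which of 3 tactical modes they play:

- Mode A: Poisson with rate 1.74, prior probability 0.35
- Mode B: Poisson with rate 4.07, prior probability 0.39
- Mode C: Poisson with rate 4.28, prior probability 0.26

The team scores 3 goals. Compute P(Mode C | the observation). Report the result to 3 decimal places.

0.268

Posterior ∝ prior × likelihood, so P(k | x) ∝ π_k f_k(x); normalise over all components.
Component likelihoods at x = 3 goals:
  p_A = 0.154108
  p_B = 0.19189
  p_C = 0.180884
Unnormalised posteriors:
  π_A·p_A = 0.35 × 0.154108 = 0.0539377
  π_B·p_B = 0.39 × 0.19189 = 0.0748373
  π_C·p_C = 0.26 × 0.180884 = 0.0470298
Normaliser: 0.0539377 + 0.0748373 + 0.0470298 = 0.175805
So the posterior for Mode C is 0.0470298 / 0.175805 ≈ 0.268.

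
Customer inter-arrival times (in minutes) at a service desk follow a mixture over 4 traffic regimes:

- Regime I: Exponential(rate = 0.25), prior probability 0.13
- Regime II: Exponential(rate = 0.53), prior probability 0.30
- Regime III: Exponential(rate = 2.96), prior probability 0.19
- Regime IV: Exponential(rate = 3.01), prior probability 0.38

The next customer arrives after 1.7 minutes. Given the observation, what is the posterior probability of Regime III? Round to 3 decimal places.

0.038

Apply Bayes' rule: the posterior for each component is proportional to its prior times its likelihood at x.
Exponential densities:
  p_I = 0.25·e^(−0.25·1.7) = 0.25·e^(−0.4250) = 0.163442
  p_II = 0.53·e^(−0.53·1.7) = 0.53·e^(−0.9010) = 0.215267
  p_III = 2.96·e^(−2.96·1.7) = 2.96·e^(−5.0320) = 0.0193162
  p_IV = 3.01·e^(−3.01·1.7) = 3.01·e^(−5.1170) = 0.0180419
Unnormalised posteriors:
  π_I·p_I = 0.13 × 0.163442 = 0.0212475
  π_II·p_II = 0.30 × 0.215267 = 0.06458
  π_III·p_III = 0.19 × 0.0193162 = 0.00367008
  π_IV·p_IV = 0.38 × 0.0180419 = 0.00685591
Denominator: 0.0212475 + 0.06458 + 0.00367008 + 0.00685591 = 0.0963535
So the posterior for Regime III is 0.00367008 / 0.0963535 ≈ 0.038.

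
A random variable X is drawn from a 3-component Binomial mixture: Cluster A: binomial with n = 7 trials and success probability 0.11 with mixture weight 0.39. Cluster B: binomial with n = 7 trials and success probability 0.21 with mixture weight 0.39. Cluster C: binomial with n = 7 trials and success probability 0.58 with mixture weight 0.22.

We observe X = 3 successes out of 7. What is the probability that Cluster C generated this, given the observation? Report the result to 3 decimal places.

0.435

By Bayes' theorem, P(k | x) = π_k f_k(x) / Σ_j π_j f_j(x).
Binomial probabilities:
  p_A = C(7,3)·0.11^3·0.89^4 = 35·0.001331·0.627422 = 0.0292285
  p_B = C(7,3)·0.21^3·0.79^4 = 35·0.009261·0.389501 = 0.126251
  p_C = C(7,3)·0.58^3·0.42^4 = 35·0.195112·0.031117 = 0.212495
Weight by the priors:
  π_A·p_A = 0.39 × 0.0292285 = 0.0113991
  π_B·p_B = 0.39 × 0.126251 = 0.0492378
  π_C·p_C = 0.22 × 0.212495 = 0.046749
Normaliser: 0.0113991 + 0.0492378 + 0.046749 = 0.107386
P(Cluster C | 3 successes out of 7) = 0.046749 / 0.107386 ≈ 0.435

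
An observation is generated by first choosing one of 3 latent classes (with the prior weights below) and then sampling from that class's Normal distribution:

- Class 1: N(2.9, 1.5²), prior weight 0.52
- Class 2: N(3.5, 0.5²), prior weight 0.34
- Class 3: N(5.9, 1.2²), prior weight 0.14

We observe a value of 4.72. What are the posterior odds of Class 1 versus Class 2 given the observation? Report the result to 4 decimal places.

Since P(k|x) ∝ P(Z=k) f_k(x), the posterior odds are P(Z=i) f_i(x) / (P(Z=j) f_j(x)).
Normal densities:
  L_1 = 0.127391
  L_2 = 0.0406567
  L_3 = 0.205003
Posterior odds = (P(Z=1)·L_1) / (P(Z=2)·L_2) = (0.52·0.127391) / (0.34·0.0406567) = 0.0662434 / 0.0138233 ≈ 4.7922

4.7922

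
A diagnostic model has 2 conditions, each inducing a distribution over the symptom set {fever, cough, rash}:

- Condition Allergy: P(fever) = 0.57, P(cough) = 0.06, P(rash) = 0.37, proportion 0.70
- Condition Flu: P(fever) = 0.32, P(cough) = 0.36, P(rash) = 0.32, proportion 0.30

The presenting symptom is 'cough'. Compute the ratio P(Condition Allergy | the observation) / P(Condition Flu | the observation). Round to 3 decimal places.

Since P(k|x) ∝ P(Z=k) f_k(x), the posterior odds are P(Z=i) f_i(x) / (P(Z=j) f_j(x)).
Categorical probabilities:
  f_Allergy = 0.06
  f_Flu = 0.36
Posterior odds = (P(Z=Allergy)·f_Allergy) / (P(Z=Flu)·f_Flu) = (0.70·0.06) / (0.30·0.36) = 0.042 / 0.108 ≈ 0.389

0.389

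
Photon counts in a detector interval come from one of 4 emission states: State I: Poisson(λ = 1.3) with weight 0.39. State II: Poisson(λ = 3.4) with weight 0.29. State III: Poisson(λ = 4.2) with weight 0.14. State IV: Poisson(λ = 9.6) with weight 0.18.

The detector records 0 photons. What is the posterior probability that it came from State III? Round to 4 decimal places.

P(component k | x) = P(Z=k)·f_k(x) / marginal(x), where marginal(x) = Σ_j P(Z=j)·f_j(x).
Component likelihoods at x = 0 photons:
  L_I = e^(−1.3)·1.3^0/0! = 0.272532
  L_II = e^(−3.4)·3.4^0/0! = 0.0333733
  L_III = e^(−4.2)·4.2^0/0! = 0.0149956
  L_IV = e^(−9.6)·9.6^0/0! = 6.77287e-05
Prior × likelihood for each component:
  P(Z=I)·L_I = 0.39 × 0.272532 = 0.106287
  P(Z=II)·L_II = 0.29 × 0.0333733 = 0.00967825
  P(Z=III)·L_III = 0.14 × 0.0149956 = 0.00209938
  P(Z=IV)·L_IV = 0.18 × 6.77287e-05 = 1.21912e-05
Sum: 0.106287 + 0.00967825 + 0.00209938 + 1.21912e-05 = 0.118077
Responsibility of State III: 0.00209938 / 0.118077 ≈ 0.0178

0.0178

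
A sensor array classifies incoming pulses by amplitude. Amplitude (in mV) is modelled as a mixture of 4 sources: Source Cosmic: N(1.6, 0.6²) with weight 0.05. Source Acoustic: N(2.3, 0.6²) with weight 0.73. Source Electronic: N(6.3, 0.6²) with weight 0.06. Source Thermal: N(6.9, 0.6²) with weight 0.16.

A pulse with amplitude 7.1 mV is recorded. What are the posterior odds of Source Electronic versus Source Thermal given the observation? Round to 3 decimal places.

0.163

Since P(k|x) ∝ w_k f_k(x), the posterior odds are w_i f_i(x) / (w_j f_j(x)).
Component likelihoods at x = 7.1 mV:
  L_Cosmic = (1/(0.6·√(2π)))·exp(−(7.1−1.6)²/(2·0.6²)) = 0.664904·exp(-42.01389) = 3.77015e-19
  L_Acoustic = (1/(0.6·√(2π)))·exp(−(7.1−2.3)²/(2·0.6²)) = 0.664904·exp(-32.00000) = 8.42045e-15
  L_Electronic = (1/(0.6·√(2π)))·exp(−(7.1−6.3)²/(2·0.6²)) = 0.664904·exp(-0.88889) = 0.27335
  L_Thermal = (1/(0.6·√(2π)))·exp(−(7.1−6.9)²/(2·0.6²)) = 0.664904·exp(-0.05556) = 0.628972
Odds = (0.06/0.16) × (0.27335/0.628972) = 0.375 × 0.434598 ≈ 0.163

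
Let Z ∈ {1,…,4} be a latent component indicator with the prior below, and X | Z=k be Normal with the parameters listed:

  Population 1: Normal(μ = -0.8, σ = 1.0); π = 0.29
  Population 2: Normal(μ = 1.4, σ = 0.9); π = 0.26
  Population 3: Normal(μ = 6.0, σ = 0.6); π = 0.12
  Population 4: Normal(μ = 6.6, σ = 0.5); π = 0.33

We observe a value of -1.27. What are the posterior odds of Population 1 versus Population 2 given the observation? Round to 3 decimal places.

73.255

Only the two components matter; the odds are (P(Z=i) f_i(x)) / (P(Z=j) f_j(x)).
Normal densities:
  f_1 = 0.357225
  f_2 = 0.00543914
  f_3 = 8.7617e-33
  f_4 = 1.27125e-54
0.103595 / 0.00141418 ≈ 73.255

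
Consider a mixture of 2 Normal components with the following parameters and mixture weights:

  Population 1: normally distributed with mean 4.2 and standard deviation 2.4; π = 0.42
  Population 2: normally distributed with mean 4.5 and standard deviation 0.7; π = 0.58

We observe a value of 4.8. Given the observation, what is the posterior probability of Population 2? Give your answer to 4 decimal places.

Posterior ∝ prior × likelihood, so P(k | x) ∝ P(Z=k) f_k(x); normalise over all components.
Evaluate each component's likelihood at the observed value:
  f_1 = 0.161112
  f_2 = 0.51991
Unnormalised posteriors:
  P(Z=1)·f_1 = 0.42 × 0.161112 = 0.0676669
  P(Z=2)·f_2 = 0.58 × 0.51991 = 0.301548
Sum: 0.0676669 + 0.301548 = 0.369214
P(Population 2 | x) = 0.301548 / 0.369214 ≈ 0.8167

0.8167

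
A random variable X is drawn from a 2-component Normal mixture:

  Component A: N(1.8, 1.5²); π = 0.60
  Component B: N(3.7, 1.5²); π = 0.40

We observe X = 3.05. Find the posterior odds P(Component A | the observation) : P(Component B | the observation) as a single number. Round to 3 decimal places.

Since P(k|x) ∝ w_k f_k(x), the posterior odds are w_i f_i(x) / (w_j f_j(x)).
Normal densities:
  L_A = 0.187941
  L_B = 0.242127
Odds = (0.60/0.40) × (0.187941/0.242127) = 1.5 × 0.776209 ≈ 1.164

1.164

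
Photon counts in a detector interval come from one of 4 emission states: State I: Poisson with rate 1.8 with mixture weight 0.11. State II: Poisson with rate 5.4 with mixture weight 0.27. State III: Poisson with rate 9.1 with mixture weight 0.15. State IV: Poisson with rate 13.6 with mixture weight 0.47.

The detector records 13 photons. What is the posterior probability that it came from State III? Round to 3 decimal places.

Apply Bayes' rule: the posterior for each component is proportional to its prior times its likelihood at x.
Poisson probabilities:
  p_I = e^(−1.8)·1.8^13/13! = 5.52754e-08
  p_II = e^(−5.4)·5.4^13/13! = 0.00240795
  p_III = e^(−9.1)·9.1^13/13! = 0.0526233
  p_IV = e^(−13.6)·13.6^13/13! = 0.108473
Multiply by the mixture weights:
  π_I·p_I = 0.11 × 5.52754e-08 = 6.0803e-09
  π_II·p_II = 0.27 × 0.00240795 = 0.000650148
  π_III·p_III = 0.15 × 0.0526233 = 0.00789349
  π_IV·p_IV = 0.47 × 0.108473 = 0.0509822
Normaliser: 6.0803e-09 + 0.000650148 + 0.00789349 + 0.0509822 = 0.0595258
So the posterior for State III is 0.00789349 / 0.0595258 ≈ 0.133.

0.133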